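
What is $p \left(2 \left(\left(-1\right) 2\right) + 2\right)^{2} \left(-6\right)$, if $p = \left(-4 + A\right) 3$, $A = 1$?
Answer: $216$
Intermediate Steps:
$p = -9$ ($p = \left(-4 + 1\right) 3 = \left(-3\right) 3 = -9$)
$p \left(2 \left(\left(-1\right) 2\right) + 2\right)^{2} \left(-6\right) = - 9 \left(2 \left(\left(-1\right) 2\right) + 2\right)^{2} \left(-6\right) = - 9 \left(2 \left(-2\right) + 2\right)^{2} \left(-6\right) = - 9 \left(-4 + 2\right)^{2} \left(-6\right) = - 9 \left(-2\right)^{2} \left(-6\right) = \left(-9\right) 4 \left(-6\right) = \left(-36\right) \left(-6\right) = 216$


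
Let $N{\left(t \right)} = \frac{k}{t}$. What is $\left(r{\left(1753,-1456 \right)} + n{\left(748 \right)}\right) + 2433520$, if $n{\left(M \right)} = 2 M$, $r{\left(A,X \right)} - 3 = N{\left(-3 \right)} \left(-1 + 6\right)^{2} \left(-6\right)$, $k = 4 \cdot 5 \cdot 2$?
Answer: $2437019$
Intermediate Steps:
$k = 40$ ($k = 20 \cdot 2 = 40$)
$N{\left(t \right)} = \frac{40}{t}$
$r{\left(A,X \right)} = 2003$ ($r{\left(A,X \right)} = 3 + \frac{40}{-3} \left(-1 + 6\right)^{2} \left(-6\right) = 3 + 40 \left(- \frac{1}{3}\right) 5^{2} \left(-6\right) = 3 + \left(- \frac{40}{3}\right) 25 \left(-6\right) = 3 - -2000 = 3 + 2000 = 2003$)
$\left(r{\left(1753,-1456 \right)} + n{\left(748 \right)}\right) + 2433520 = \left(2003 + 2 \cdot 748\right) + 2433520 = \left(2003 + 1496\right) + 2433520 = 3499 + 2433520 = 2437019$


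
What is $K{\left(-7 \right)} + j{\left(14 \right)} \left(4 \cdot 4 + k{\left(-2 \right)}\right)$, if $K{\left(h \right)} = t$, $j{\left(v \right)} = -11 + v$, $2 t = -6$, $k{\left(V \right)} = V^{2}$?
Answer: $57$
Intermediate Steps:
$t = -3$ ($t = \frac{1}{2} \left(-6\right) = -3$)
$K{\left(h \right)} = -3$
$K{\left(-7 \right)} + j{\left(14 \right)} \left(4 \cdot 4 + k{\left(-2 \right)}\right) = -3 + \left(-11 + 14\right) \left(4 \cdot 4 + \left(-2\right)^{2}\right) = -3 + 3 \left(16 + 4\right) = -3 + 3 \cdot 20 = -3 + 60 = 57$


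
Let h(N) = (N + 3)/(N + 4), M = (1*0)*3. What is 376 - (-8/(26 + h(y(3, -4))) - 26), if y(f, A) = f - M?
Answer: 18908/47 ≈ 402.30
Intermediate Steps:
M = 0 (M = 0*3 = 0)
y(f, A) = f (y(f, A) = f - 1*0 = f + 0 = f)
h(N) = (3 + N)/(4 + N)
376 - (-8/(26 + h(y(3, -4))) - 26) = 376 - (-8/(26 + (3 + 3)/(4 + 3)) - 26) = 376 - (-8/(26 + 6/7) - 26) = 376 - (-8/(188/7) - 26) = 376 - ((7/188)*(-8) - 26) = 376 - (-14/47 - 26) = 376 - 1*(-1236/47) = 376 + 1236/47 = 18908/47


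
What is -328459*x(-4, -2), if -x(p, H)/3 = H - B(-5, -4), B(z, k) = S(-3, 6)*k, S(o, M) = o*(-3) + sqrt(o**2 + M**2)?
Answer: 33502818 + 11824524*sqrt(5) ≈ 5.9943e+7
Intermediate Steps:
S(o, M) = sqrt(M**2 + o**2) - 3*o (S(o, M) = -3*o + sqrt(M**2 + o**2) = sqrt(M**2 + o**2) - 3*o)
B(z, k) = k*(9 + 3*sqrt(5)) (B(z, k) = (sqrt(6**2 + (-3)**2) - 3*(-3))*k = (sqrt(36 + 9) + 9)*k = (sqrt(45) + 9)*k = (3*sqrt(5) + 9)*k = (9 + 3*sqrt(5))*k = k*(9 + 3*sqrt(5)))
x(p, H) = -108 - 36*sqrt(5) - 3*H (x(p, H) = -3*(H - 3*(-4)*(3 + sqrt(5))) = -3*(H - (-36 - 12*sqrt(5))) = -3*(H + (36 + 12*sqrt(5))) = -3*(36 + H + 12*sqrt(5)) = -108 - 36*sqrt(5) - 3*H)
-328459*x(-4, -2) = -328459*(-108 - 36*sqrt(5) - 3*(-2)) = -328459*(-108 - 36*sqrt(5) + 6) = -328459*(-102 - 36*sqrt(5)) = 33502818 + 11824524*sqrt(5)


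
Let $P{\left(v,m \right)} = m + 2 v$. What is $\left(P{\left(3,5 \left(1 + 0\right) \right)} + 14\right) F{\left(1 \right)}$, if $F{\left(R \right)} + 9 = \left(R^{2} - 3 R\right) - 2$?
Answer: $-325$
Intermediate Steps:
$F{\left(R \right)} = -11 + R^{2} - 3 R$ ($F{\left(R \right)} = -9 - \left(2 - R^{2} + 3 R\right) = -11 + R^{2} - 3 R$)
$\left(P{\left(3,5 \left(1 + 0\right) \right)} + 14\right) F{\left(1 \right)} = \left(\left(5 \left(1 + 0\right) + 2 \cdot 3\right) + 14\right) \left(-11 + 1^{2} - 3\right) = \left(\left(5 \cdot 1 + 6\right) + 14\right) \left(-11 + 1 - 3\right) = \left(\left(5 + 6\right) + 14\right) \left(-13\right) = \left(11 + 14\right) \left(-13\right) = 25 \left(-13\right) = -325$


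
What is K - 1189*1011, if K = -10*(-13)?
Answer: -1201949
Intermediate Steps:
K = 130
K - 1189*1011 = 130 - 1189*1011 = 130 - 1202079 = -1201949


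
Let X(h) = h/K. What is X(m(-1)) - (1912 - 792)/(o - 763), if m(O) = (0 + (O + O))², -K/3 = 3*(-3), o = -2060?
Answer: 13844/25407 ≈ 0.54489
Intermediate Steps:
K = 27 (K = -9*(-3) = -3*(-9) = 27)
m(O) = 4*O² (m(O) = (0 + 2*O)² = (2*O)² = 4*O²)
X(h) = h/27
X(m(-1)) - (1912 - 792)/(o - 763) = (4*(-1)²)/27 - (1912 - 792)/(-2060 - 763) = (4*1)/27 - 1120/(-2823) = (1/27)*4 - 1120*(-1)/2823 = 4/27 - 1*(-1120/2823) = 4/27 + 1120/2823 = 13844/25407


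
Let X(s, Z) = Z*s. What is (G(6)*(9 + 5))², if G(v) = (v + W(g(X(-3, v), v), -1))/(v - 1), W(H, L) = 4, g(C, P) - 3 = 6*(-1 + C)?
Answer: 784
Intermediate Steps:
g(C, P) = -3 + 6*C (g(C, P) = 3 + 6*(-1 + C) = 3 + (-6 + 6*C) = -3 + 6*C)
G(v) = (4 + v)/(-1 + v) (G(v) = (v + 4)/(v - 1) = (4 + v)/(-1 + v))
(G(6)*(9 + 5))² = (((4 + 6)/(-1 + 6))*(9 + 5))² = ((10/5)*14)² = (((⅕)*10)*14)² = (2*14)² = 28² = 784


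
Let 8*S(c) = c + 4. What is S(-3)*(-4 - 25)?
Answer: -29/8 ≈ -3.6250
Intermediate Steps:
S(c) = 1/2 + c/8 (S(c) = (c + 4)/8 = (4 + c)/8 = 1/2 + c/8)
S(-3)*(-4 - 25) = (1/2 + (1/8)*(-3))*(-4 - 25) = (1/2 - 3/8)*(-29) = (1/8)*(-29) = -29/8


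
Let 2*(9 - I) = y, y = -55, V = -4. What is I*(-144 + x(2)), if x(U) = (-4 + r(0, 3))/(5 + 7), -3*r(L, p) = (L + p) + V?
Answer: -379235/72 ≈ -5267.2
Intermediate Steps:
I = 73/2 (I = 9 - ½*(-55) = 9 + 55/2 = 73/2 ≈ 36.500)
r(L, p) = 4/3 - L/3 - p/3 (r(L, p) = -((L + p) - 4)/3 = -(-4 + L + p)/3 = 4/3 - L/3 - p/3)
x(U) = -11/36 (x(U) = (-4 + (4/3 - ⅓*0 - ⅓*3))/(5 + 7) = (-4 + (4/3 + 0 - 1))/12 = (-4 + ⅓)*(1/12) = -11/3*1/12 = -11/36)
I*(-144 + x(2)) = 73*(-144 - 11/36)/2 = (73/2)*(-5195/36) = -379235/72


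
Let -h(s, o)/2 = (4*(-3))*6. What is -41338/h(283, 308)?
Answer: -20669/72 ≈ -287.07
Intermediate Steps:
h(s, o) = 144 (h(s, o) = -2*4*(-3)*6 = -(-24)*6 = -2*(-72) = 144)
-41338/h(283, 308) = -41338/144 = -41338*1/144 = -20669/72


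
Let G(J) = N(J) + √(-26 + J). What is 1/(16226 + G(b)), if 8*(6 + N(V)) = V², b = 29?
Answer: 1044808/17056621009 - 64*√3/17056621009 ≈ 6.1249e-5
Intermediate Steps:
N(V) = -6 + V²/8
G(J) = -6 + √(-26 + J) + J²/8 (G(J) = (-6 + J²/8) + √(-26 + J) = -6 + √(-26 + J) + J²/8)
1/(16226 + G(b)) = 1/(16226 + (-6 + √(-26 + 29) + (⅛)*29²)) = 1/(16226 + (-6 + √3 + (⅛)*841)) = 1/(16226 + (-6 + √3 + 841/8)) = 1/(16226 + (793/8 + √3)) = 1/(130601/8 + √3)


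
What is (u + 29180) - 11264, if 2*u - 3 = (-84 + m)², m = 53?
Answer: 18398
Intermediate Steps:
u = 482 (u = 3/2 + (-84 + 53)²/2 = 3/2 + (½)*(-31)² = 3/2 + (½)*961 = 3/2 + 961/2 = 482)
(u + 29180) - 11264 = (482 + 29180) - 11264 = 29662 - 11264 = 18398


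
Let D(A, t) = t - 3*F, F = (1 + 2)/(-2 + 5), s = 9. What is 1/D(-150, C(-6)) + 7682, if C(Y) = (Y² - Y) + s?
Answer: 368737/48 ≈ 7682.0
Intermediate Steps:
F = 1 (F = 3/3 = 3*(⅓) = 1)
C(Y) = 9 + Y² - Y (C(Y) = (Y² - Y) + 9 = 9 + Y² - Y)
D(A, t) = -3 + t (D(A, t) = t - 3*1 = t - 3 = -3 + t)
1/D(-150, C(-6)) + 7682 = 1/(-3 + (9 + (-6)² - 1*(-6))) + 7682 = 1/(-3 + (9 + 36 + 6)) + 7682 = 1/(-3 + 51) + 7682 = 1/48 + 7682 = 368737/48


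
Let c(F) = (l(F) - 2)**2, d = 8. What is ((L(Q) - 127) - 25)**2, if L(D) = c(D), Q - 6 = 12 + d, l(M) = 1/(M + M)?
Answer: 160319359201/7311616 ≈ 21927.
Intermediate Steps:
l(M) = 1/(2*M)
Q = 26 (Q = 6 + (12 + 8) = 6 + 20 = 26)
c(F) = (-2 + 1/(2*F))**2 (c(F) = (1/(2*F) - 2)**2 = (-2 + 1/(2*F))**2)
L(D) = (-1 + 4*D)**2/(4*D**2)
((L(Q) - 127) - 25)**2 = (((1/4)*(-1 + 4*26)**2/26**2 - 127) - 25)**2 = (((1/4)*(1/676)*(-1 + 104)**2 - 127) - 25)**2 = (((1/4)*(1/676)*103**2 - 127) - 25)**2 = (((1/4)*(1/676)*10609 - 127) - 25)**2 = ((10609/2704 - 127) - 25)**2 = (-332799/2704 - 25)**2 = (-400399/2704)**2 = 160319359201/7311616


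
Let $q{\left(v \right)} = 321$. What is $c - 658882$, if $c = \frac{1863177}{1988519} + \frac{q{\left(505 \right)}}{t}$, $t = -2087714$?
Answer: $- \frac{2735317690418844433}{4151458955566} \approx -6.5888 \cdot 10^{5}$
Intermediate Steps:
$c = \frac{3889142392779}{4151458955566}$ ($c = \frac{1863177}{1988519} + \frac{321}{-2087714} = 1863177 \cdot \frac{1}{1988519} + 321 \left(- \frac{1}{2087714}\right) = \frac{1863177}{1988519} - \frac{321}{2087714} = \frac{3889142392779}{4151458955566} \approx 0.93681$)
$c - 658882 = \frac{3889142392779}{4151458955566} - 658882 = - \frac{2735317690418844433}{4151458955566}$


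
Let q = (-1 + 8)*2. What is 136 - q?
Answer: 122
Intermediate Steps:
q = 14 (q = 7*2 = 14)
136 - q = 136 - 1*14 = 136 - 14 = 122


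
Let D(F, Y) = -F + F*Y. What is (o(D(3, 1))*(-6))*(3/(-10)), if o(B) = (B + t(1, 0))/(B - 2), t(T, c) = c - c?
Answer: 0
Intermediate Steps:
t(T, c) = 0
o(B) = B/(-2 + B) (o(B) = (B + 0)/(B - 2) = B/(-2 + B))
(o(D(3, 1))*(-6))*(3/(-10)) = (((3*(-1 + 1))/(-2 + 3*(-1 + 1)))*(-6))*(3/(-10)) = (((3*0)/(-2 + 3*0))*(-6))*(3*(-1/10)) = ((0/(-2 + 0))*(-6))*(-3/10) = ((0/(-2))*(-6))*(-3/10) = ((0*(-1/2))*(-6))*(-3/10) = (0*(-6))*(-3/10) = 0*(-3/10) = 0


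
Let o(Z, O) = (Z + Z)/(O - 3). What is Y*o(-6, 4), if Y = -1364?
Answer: 16368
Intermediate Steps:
o(Z, O) = 2*Z/(-3 + O) (o(Z, O) = (2*Z)/(-3 + O) = 2*Z/(-3 + O))
Y*o(-6, 4) = -2728*(-6)/(-3 + 4) = -2728*(-6)/1 = -2728*(-6) = -1364*(-12) = 16368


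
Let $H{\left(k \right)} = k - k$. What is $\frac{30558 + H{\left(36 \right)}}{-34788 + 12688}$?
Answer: $- \frac{15279}{11050} \approx -1.3827$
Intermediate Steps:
$H{\left(k \right)} = 0$
$\frac{30558 + H{\left(36 \right)}}{-34788 + 12688} = \frac{30558 + 0}{-34788 + 12688} = \frac{30558}{-22100} = 30558 \left(- \frac{1}{22100}\right) = - \frac{15279}{11050}$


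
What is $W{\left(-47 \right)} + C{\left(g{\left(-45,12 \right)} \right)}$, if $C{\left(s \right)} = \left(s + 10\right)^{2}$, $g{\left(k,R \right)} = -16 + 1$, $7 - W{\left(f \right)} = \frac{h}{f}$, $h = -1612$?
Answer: $- \frac{108}{47} \approx -2.2979$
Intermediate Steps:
$W{\left(f \right)} = 7 + \frac{1612}{f}$ ($W{\left(f \right)} = 7 - - \frac{1612}{f} = 7 + \frac{1612}{f}$)
$g{\left(k,R \right)} = -15$
$C{\left(s \right)} = \left(10 + s\right)^{2}$
$W{\left(-47 \right)} + C{\left(g{\left(-45,12 \right)} \right)} = \left(7 + \frac{1612}{-47}\right) + \left(10 - 15\right)^{2} = \left(7 + 1612 \left(- \frac{1}{47}\right)\right) + \left(-5\right)^{2} = \left(7 - \frac{1612}{47}\right) + 25 = - \frac{1283}{47} + 25 = - \frac{108}{47}$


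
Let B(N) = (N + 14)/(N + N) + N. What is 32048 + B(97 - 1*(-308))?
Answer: 26287349/810 ≈ 32454.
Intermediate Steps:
B(N) = N + (14 + N)/(2*N) (B(N) = (14 + N)/((2*N)) + N = (14 + N)*(1/(2*N)) + N = (14 + N)/(2*N) + N = N + (14 + N)/(2*N))
32048 + B(97 - 1*(-308)) = 32048 + (½ + (97 - 1*(-308)) + 7/(97 - 1*(-308))) = 32048 + (½ + (97 + 308) + 7/(97 + 308)) = 32048 + (½ + 405 + 7/405) = 32048 + 328469/810 = 26287349/810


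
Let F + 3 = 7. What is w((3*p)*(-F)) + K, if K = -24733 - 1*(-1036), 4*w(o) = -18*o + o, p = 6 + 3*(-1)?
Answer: -23544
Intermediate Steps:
p = 3 (p = 6 - 3 = 3)
F = 4 (F = -3 + 7 = 4)
w(o) = -17*o/4 (w(o) = (-18*o + o)/4 = (-17*o)/4 = -17*o/4)
K = -23697 (K = -24733 + 1036 = -23697)
w((3*p)*(-F)) + K = -17*3*3*(-1*4)/4 - 23697 = -153*(-4)/4 - 23697 = -17/4*(-36) - 23697 = 153 - 23697 = -23544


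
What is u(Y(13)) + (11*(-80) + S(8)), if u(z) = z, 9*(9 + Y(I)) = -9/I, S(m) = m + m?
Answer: -11350/13 ≈ -873.08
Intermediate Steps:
S(m) = 2*m
Y(I) = -9 - 1/I (Y(I) = -9 + (-9/I)/9 = -9 - 1/I)
u(Y(13)) + (11*(-80) + S(8)) = (-9 - 1/13) + (11*(-80) + 2*8) = (-9 - 1*1/13) + (-880 + 16) = (-9 - 1/13) - 864 = -118/13 - 864 = -11350/13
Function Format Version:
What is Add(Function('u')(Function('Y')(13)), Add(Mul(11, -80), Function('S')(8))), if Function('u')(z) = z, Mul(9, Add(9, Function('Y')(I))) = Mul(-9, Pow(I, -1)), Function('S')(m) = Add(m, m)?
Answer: Rational(-11350, 13) ≈ -873.08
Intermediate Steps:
Function('S')(m) = Mul(2, m)
Function('Y')(I) = Add(-9, Mul(-1, Pow(I, -1))) (Function('Y')(I) = Add(-9, Mul(Rational(1, 9), Mul(-9, Pow(I, -1)))) = Add(-9, Mul(-1, Pow(I, -1))))
Add(Function('u')(Function('Y')(13)), Add(Mul(11, -80), Function('S')(8))) = Add(Add(-9, Mul(-1, Pow(13, -1))), Add(Mul(11, -80), Mul(2, 8))) = Add(Add(-9, Mul(-1, Rational(1, 13))), Add(-880, 16)) = Add(Add(-9, Rational(-1, 13)), -864) = Add(Rational(-118, 13), -864) = Rational(-11350, 13)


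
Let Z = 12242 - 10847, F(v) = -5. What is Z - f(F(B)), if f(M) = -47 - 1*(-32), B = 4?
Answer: 1410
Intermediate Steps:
f(M) = -15 (f(M) = -47 + 32 = -15)
Z = 1395
Z - f(F(B)) = 1395 - 1*(-15) = 1395 + 15 = 1410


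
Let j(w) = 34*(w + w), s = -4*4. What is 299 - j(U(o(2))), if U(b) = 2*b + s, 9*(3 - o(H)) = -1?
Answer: 8675/9 ≈ 963.89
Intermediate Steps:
o(H) = 28/9 (o(H) = 3 - ⅑*(-1) = 3 + ⅑ = 28/9)
s = -16
U(b) = -16 + 2*b (U(b) = 2*b - 16 = -16 + 2*b)
j(w) = 68*w (j(w) = 34*(2*w) = 68*w)
299 - j(U(o(2))) = 299 - 68*(-16 + 2*(28/9)) = 299 - 68*(-16 + 56/9) = 299 - 68*(-88)/9 = 299 - 1*(-5984/9) = 299 + 5984/9 = 8675/9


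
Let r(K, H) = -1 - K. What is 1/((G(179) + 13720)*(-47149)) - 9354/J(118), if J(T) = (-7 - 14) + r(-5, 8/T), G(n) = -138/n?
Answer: 1083060181982489/1968358252486 ≈ 550.24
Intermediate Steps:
J(T) = -17 (J(T) = (-7 - 14) + (-1 - 1*(-5)) = -21 + (-1 + 5) = -21 + 4 = -17)
1/((G(179) + 13720)*(-47149)) - 9354/J(118) = 1/((-138/179 + 13720)*(-47149)) - 9354/(-17) = -1/47149/(-138*1/179 + 13720) - 9354*(-1/17) = -1/47149/(-138/179 + 13720) + 9354/17 = -1/47149/(2455742/179) + 9354/17 = (179/2455742)*(-1/47149) + 9354/17 = -179/115785779558 + 9354/17 = 1083060181982489/1968358252486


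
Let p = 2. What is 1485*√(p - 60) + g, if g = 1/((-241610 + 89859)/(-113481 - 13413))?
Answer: 126894/151751 + 1485*I*√58 ≈ 0.8362 + 11309.0*I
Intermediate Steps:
g = 126894/151751 (g = 1/(-151751/(-126894)) = 1/(-151751*(-1/126894)) = 1/(151751/126894) = 126894/151751 ≈ 0.83620)
1485*√(p - 60) + g = 1485*√(2 - 60) + 126894/151751 = 1485*√(-58) + 126894/151751 = 1485*(I*√58) + 126894/151751 = 1485*I*√58 + 126894/151751 = 126894/151751 + 1485*I*√58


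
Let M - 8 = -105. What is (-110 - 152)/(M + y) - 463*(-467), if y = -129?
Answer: 24433104/113 ≈ 2.1622e+5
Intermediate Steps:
M = -97 (M = 8 - 105 = -97)
(-110 - 152)/(M + y) - 463*(-467) = (-110 - 152)/(-97 - 129) - 463*(-467) = -262/(-226) + 216221 = -262*(-1/226) + 216221 = 131/113 + 216221 = 24433104/113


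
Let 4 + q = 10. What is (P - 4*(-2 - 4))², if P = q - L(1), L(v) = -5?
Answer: 1225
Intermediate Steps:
q = 6 (q = -4 + 10 = 6)
P = 11 (P = 6 - 1*(-5) = 6 + 5 = 11)
(P - 4*(-2 - 4))² = (11 - 4*(-2 - 4))² = (11 - 4*(-6))² = (11 + 24)² = 35² = 1225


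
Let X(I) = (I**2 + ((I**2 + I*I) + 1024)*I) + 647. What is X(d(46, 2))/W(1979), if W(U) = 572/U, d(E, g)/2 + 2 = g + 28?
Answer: 816058461/572 ≈ 1.4267e+6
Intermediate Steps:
d(E, g) = 52 + 2*g (d(E, g) = -4 + 2*(g + 28) = -4 + 2*(28 + g) = -4 + (56 + 2*g) = 52 + 2*g)
X(I) = 647 + I**2 + I*(1024 + 2*I**2) (X(I) = (I**2 + ((I**2 + I**2) + 1024)*I) + 647 = (I**2 + (2*I**2 + 1024)*I) + 647 = (I**2 + (1024 + 2*I**2)*I) + 647 = (I**2 + I*(1024 + 2*I**2)) + 647 = 647 + I**2 + I*(1024 + 2*I**2))
X(d(46, 2))/W(1979) = (647 + (52 + 2*2)**2 + 2*(52 + 2*2)**3 + 1024*(52 + 2*2))/((572/1979)) = (647 + (52 + 4)**2 + 2*(52 + 4)**3 + 1024*(52 + 4))/((572*(1/1979))) = (647 + 56**2 + 2*56**3 + 1024*56)/(572/1979) = (647 + 3136 + 2*175616 + 57344)*(1979/572) = (647 + 3136 + 351232 + 57344)*(1979/572) = 412359*(1979/572) = 816058461/572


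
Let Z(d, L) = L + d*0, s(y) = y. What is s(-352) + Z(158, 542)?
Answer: 190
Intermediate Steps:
Z(d, L) = L (Z(d, L) = L + 0 = L)
s(-352) + Z(158, 542) = -352 + 542 = 190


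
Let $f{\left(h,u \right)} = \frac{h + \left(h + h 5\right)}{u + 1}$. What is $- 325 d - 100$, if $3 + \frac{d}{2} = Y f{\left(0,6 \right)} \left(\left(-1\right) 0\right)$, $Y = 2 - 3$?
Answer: $1850$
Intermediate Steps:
$f{\left(h,u \right)} = \frac{7 h}{1 + u}$ ($f{\left(h,u \right)} = \frac{h + \left(h + 5 h\right)}{1 + u} = \frac{h + 6 h}{1 + u} = \frac{7 h}{1 + u}$)
$Y = -1$
$d = -6$ ($d = -6 + 2 - \frac{7 \cdot 0}{1 + 6} \left(\left(-1\right) 0\right) = -6 + 2 - \frac{7 \cdot 0}{7} \cdot 0 = -6 + 2 \left(-1\right) 0 \cdot 0 = -6 + 2 \cdot 0 \cdot 0 = -6 + 2 \cdot 0 = -6 + 0 = -6$)
$- 325 d - 100 = \left(-325\right) \left(-6\right) - 100 = 1950 - 100 = 1850$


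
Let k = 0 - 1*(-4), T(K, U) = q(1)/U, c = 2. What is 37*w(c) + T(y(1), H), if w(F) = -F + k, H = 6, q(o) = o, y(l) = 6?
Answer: 445/6 ≈ 74.167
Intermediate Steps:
T(K, U) = 1/U
k = 4 (k = 0 + 4 = 4)
w(F) = 4 - F (w(F) = -F + 4 = 4 - F)
37*w(c) + T(y(1), H) = 37*(4 - 1*2) + 1/6 = 37*(4 - 2) + ⅙ = 37*2 + ⅙ = 74 + ⅙ = 445/6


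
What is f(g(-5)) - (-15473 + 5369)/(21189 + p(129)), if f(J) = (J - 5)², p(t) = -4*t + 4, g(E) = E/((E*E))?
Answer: 14230252/516925 ≈ 27.529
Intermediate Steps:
g(E) = 1/E (g(E) = E/(E²) = E/E² = 1/E)
p(t) = 4 - 4*t
f(J) = (-5 + J)²
f(g(-5)) - (-15473 + 5369)/(21189 + p(129)) = (-5 + 1/(-5))² - (-15473 + 5369)/(21189 + (4 - 4*129)) = (-5 - ⅕)² - (-10104)/(21189 + (4 - 516)) = (-26/5)² - (-10104)/(21189 - 512) = 676/25 - (-10104)/20677 = 676/25 - 1*(-10104/20677) = 676/25 + 10104/20677 = 14230252/516925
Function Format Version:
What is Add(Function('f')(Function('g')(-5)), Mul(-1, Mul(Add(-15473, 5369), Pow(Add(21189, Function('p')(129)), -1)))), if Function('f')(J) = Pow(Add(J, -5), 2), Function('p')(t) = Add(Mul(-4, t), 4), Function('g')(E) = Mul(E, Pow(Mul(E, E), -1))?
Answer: Rational(14230252, 516925) ≈ 27.529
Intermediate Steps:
Function('g')(E) = Pow(E, -1) (Function('g')(E) = Mul(E, Pow(Pow(E, 2), -1)) = Mul(E, Pow(E, -2)) = Pow(E, -1))
Function('p')(t) = Add(4, Mul(-4, t))
Function('f')(J) = Pow(Add(-5, J), 2)
Add(Function('f')(Function('g')(-5)), Mul(-1, Mul(Add(-15473, 5369), Pow(Add(21189, Function('p')(129)), -1)))) = Add(Pow(Add(-5, Pow(-5, -1)), 2), Mul(-1, Mul(Add(-15473, 5369), Pow(Add(21189, Add(4, Mul(-4, 129))), -1)))) = Add(Pow(Add(-5, Rational(-1, 5)), 2), Mul(-1, Mul(-10104, Pow(Add(21189, Add(4, -516)), -1)))) = Add(Pow(Rational(-26, 5), 2), Mul(-1, Mul(-10104, Pow(Add(21189, -512), -1)))) = Add(Rational(676, 25), Mul(-1, Mul(-10104, Pow(20677, -1)))) = Add(Rational(676, 25), Mul(-1, Mul(-10104, Rational(1, 20677)))) = Add(Rational(676, 25), Mul(-1, Rational(-10104, 20677))) = Add(Rational(676, 25), Rational(10104, 20677)) = Rational(14230252, 516925)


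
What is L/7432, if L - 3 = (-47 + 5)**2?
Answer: 1767/7432 ≈ 0.23776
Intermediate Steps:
L = 1767 (L = 3 + (-47 + 5)**2 = 3 + (-42)**2 = 3 + 1764 = 1767)
L/7432 = 1767/7432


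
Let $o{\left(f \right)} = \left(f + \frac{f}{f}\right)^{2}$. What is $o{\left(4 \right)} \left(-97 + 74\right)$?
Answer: $-575$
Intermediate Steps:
$o{\left(f \right)} = \left(1 + f\right)^{2}$ ($o{\left(f \right)} = \left(f + 1\right)^{2} = \left(1 + f\right)^{2}$)
$o{\left(4 \right)} \left(-97 + 74\right) = \left(1 + 4\right)^{2} \left(-97 + 74\right) = 5^{2} \left(-23\right) = 25 \left(-23\right) = -575$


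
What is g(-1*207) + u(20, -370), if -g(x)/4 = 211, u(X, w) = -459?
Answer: -1303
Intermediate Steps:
g(x) = -844 (g(x) = -4*211 = -844)
g(-1*207) + u(20, -370) = -844 - 459 = -1303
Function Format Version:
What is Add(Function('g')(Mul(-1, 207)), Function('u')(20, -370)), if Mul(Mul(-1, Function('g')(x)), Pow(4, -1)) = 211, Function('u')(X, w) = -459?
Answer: -1303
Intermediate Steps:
Function('g')(x) = -844 (Function('g')(x) = Mul(-4, 211) = -844)
Add(Function('g')(Mul(-1, 207)), Function('u')(20, -370)) = Add(-844, -459) = -1303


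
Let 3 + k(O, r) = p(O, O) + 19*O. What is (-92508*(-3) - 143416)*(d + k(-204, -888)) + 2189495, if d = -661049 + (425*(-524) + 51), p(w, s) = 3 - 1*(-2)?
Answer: -119028316281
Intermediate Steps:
p(w, s) = 5 (p(w, s) = 3 + 2 = 5)
k(O, r) = 2 + 19*O (k(O, r) = -3 + (5 + 19*O) = 2 + 19*O)
d = -883698 (d = -661049 + (-222700 + 51) = -661049 - 222649 = -883698)
(-92508*(-3) - 143416)*(d + k(-204, -888)) + 2189495 = (-92508*(-3) - 143416)*(-883698 + (2 + 19*(-204))) + 2189495 = (277524 - 143416)*(-883698 + (2 - 3876)) + 2189495 = 134108*(-883698 - 3874) + 2189495 = 134108*(-887572) + 2189495 = -119030505776 + 2189495 = -119028316281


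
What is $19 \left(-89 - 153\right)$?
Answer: $-4598$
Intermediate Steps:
$19 \left(-89 - 153\right) = 19 \left(-242\right) = -4598$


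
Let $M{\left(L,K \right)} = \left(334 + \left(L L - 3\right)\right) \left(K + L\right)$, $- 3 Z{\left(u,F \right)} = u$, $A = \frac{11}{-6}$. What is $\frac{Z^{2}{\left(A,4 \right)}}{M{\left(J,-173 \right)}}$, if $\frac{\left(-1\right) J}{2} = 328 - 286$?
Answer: $- \frac{121}{615100716} \approx -1.9672 \cdot 10^{-7}$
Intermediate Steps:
$A = - \frac{11}{6}$ ($A = 11 \left(- \frac{1}{6}\right) = - \frac{11}{6} \approx -1.8333$)
$Z{\left(u,F \right)} = - \frac{u}{3}$
$J = -84$ ($J = - 2 \left(328 - 286\right) = \left(-2\right) 42 = -84$)
$M{\left(L,K \right)} = \left(331 + L^{2}\right) \left(K + L\right)$ ($M{\left(L,K \right)} = \left(334 + \left(L^{2} - 3\right)\right) \left(K + L\right) = \left(334 + \left(-3 + L^{2}\right)\right) \left(K + L\right) = \left(331 + L^{2}\right) \left(K + L\right)$)
$\frac{Z^{2}{\left(A,4 \right)}}{M{\left(J,-173 \right)}} = \frac{\left(\left(- \frac{1}{3}\right) \left(- \frac{11}{6}\right)\right)^{2}}{\left(-84\right)^{3} + 331 \left(-173\right) + 331 \left(-84\right) - 173 \left(-84\right)^{2}} = \frac{\left(\frac{11}{18}\right)^{2}}{-592704 - 57263 - 27804 - 1220688} = \frac{121}{324 \left(-592704 - 57263 - 27804 - 1220688\right)} = \frac{121}{324 \left(-1898459\right)} = \frac{121}{324} \left(- \frac{1}{1898459}\right) = - \frac{121}{615100716}$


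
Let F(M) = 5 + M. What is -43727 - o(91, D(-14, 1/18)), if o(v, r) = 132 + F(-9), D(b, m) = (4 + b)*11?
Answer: -43855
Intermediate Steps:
D(b, m) = 44 + 11*b
o(v, r) = 128 (o(v, r) = 132 + (5 - 9) = 132 - 4 = 128)
-43727 - o(91, D(-14, 1/18)) = -43727 - 1*128 = -43727 - 128 = -43855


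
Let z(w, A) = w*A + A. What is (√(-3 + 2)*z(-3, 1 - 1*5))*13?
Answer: 104*I ≈ 104.0*I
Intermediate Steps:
z(w, A) = A + A*w (z(w, A) = A*w + A = A + A*w)
(√(-3 + 2)*z(-3, 1 - 1*5))*13 = (√(-3 + 2)*((1 - 1*5)*(1 - 3)))*13 = (√(-1)*((1 - 5)*(-2)))*13 = (I*(-4*(-2)))*13 = (I*8)*13 = (8*I)*13 = 104*I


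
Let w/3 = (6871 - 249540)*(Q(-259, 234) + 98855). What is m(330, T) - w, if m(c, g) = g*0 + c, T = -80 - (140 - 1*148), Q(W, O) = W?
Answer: 71778578502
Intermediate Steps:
T = -72 (T = -80 - (140 - 148) = -80 - 1*(-8) = -80 + 8 = -72)
m(c, g) = c (m(c, g) = 0 + c = c)
w = -71778578172 (w = 3*((6871 - 249540)*(-259 + 98855)) = 3*(-242669*98596) = 3*(-23926192724) = -71778578172)
m(330, T) - w = 330 - 1*(-71778578172) = 330 + 71778578172 = 71778578502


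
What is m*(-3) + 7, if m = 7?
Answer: -14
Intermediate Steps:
m*(-3) + 7 = 7*(-3) + 7 = -21 + 7 = -14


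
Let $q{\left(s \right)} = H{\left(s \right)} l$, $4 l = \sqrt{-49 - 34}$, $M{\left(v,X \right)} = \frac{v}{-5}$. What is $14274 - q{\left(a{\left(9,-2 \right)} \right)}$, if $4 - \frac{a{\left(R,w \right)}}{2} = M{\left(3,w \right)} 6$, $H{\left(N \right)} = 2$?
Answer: $14274 - \frac{i \sqrt{83}}{2} \approx 14274.0 - 4.5552 i$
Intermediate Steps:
$M{\left(v,X \right)} = - \frac{v}{5}$ ($M{\left(v,X \right)} = v \left(- \frac{1}{5}\right) = - \frac{v}{5}$)
$l = \frac{i \sqrt{83}}{4}$ ($l = \frac{\sqrt{-49 - 34}}{4} = \frac{\sqrt{-83}}{4} = \frac{i \sqrt{83}}{4} \approx 2.2776 i$)
$a{\left(R,w \right)} = \frac{76}{5}$ ($a{\left(R,w \right)} = 8 - 2 \left(- \frac{1}{5}\right) 3 \cdot 6 = 8 - 2 \left(\left(- \frac{3}{5}\right) 6\right) = 8 - - \frac{36}{5} = 8 + \frac{36}{5} = \frac{76}{5}$)
$q{\left(s \right)} = \frac{i \sqrt{83}}{2}$ ($q{\left(s \right)} = 2 \frac{i \sqrt{83}}{4} = \frac{i \sqrt{83}}{2}$)
$14274 - q{\left(a{\left(9,-2 \right)} \right)} = 14274 - \frac{i \sqrt{83}}{2}$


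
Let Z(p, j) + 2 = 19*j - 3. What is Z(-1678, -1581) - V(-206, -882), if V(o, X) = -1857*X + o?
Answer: -1667712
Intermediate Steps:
V(o, X) = o - 1857*X
Z(p, j) = -5 + 19*j (Z(p, j) = -2 + (19*j - 3) = -2 + (-3 + 19*j) = -5 + 19*j)
Z(-1678, -1581) - V(-206, -882) = (-5 + 19*(-1581)) - (-206 - 1857*(-882)) = (-5 - 30039) - (-206 + 1637874) = -30044 - 1*1637668 = -30044 - 1637668 = -1667712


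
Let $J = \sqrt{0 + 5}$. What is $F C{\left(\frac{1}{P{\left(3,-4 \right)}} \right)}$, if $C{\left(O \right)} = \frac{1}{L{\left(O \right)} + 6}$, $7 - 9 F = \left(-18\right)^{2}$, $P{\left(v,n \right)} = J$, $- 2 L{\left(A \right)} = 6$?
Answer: $- \frac{317}{27} \approx -11.741$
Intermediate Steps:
$J = \sqrt{5} \approx 2.2361$
$L{\left(A \right)} = -3$ ($L{\left(A \right)} = \left(- \frac{1}{2}\right) 6 = -3$)
$P{\left(v,n \right)} = \sqrt{5}$
$F = - \frac{317}{9}$ ($F = \frac{7}{9} - \frac{\left(-18\right)^{2}}{9} = \frac{7}{9} - 36 = - \frac{317}{9} \approx -35.222$)
$C{\left(O \right)} = \frac{1}{3}$ ($C{\left(O \right)} = \frac{1}{-3 + 6} = \frac{1}{3}$)
$F C{\left(\frac{1}{P{\left(3,-4 \right)}} \right)} = \left(- \frac{317}{9}\right) \frac{1}{3} = - \frac{317}{27}$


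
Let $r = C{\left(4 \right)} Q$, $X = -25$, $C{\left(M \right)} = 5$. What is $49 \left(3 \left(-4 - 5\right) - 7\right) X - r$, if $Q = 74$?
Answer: $41280$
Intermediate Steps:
$r = 370$ ($r = 5 \cdot 74 = 370$)
$49 \left(3 \left(-4 - 5\right) - 7\right) X - r = 49 \left(3 \left(-4 - 5\right) - 7\right) \left(-25\right) - 370 = 49 \left(3 \left(-9\right) - 7\right) \left(-25\right) - 370 = 49 \left(-27 - 7\right) \left(-25\right) - 370 = 49 \left(\left(-34\right) \left(-25\right)\right) - 370 = 49 \cdot 850 - 370 = 41650 - 370 = 41280$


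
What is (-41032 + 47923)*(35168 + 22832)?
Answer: 399678000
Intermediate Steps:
(-41032 + 47923)*(35168 + 22832) = 6891*58000 = 399678000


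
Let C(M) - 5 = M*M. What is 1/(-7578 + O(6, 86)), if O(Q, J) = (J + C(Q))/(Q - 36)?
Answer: -30/227467 ≈ -0.00013189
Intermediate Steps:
C(M) = 5 + M² (C(M) = 5 + M*M = 5 + M²)
O(Q, J) = (5 + J + Q²)/(-36 + Q) (O(Q, J) = (J + (5 + Q²))/(Q - 36) = (5 + J + Q²)/(-36 + Q))
1/(-7578 + O(6, 86)) = 1/(-7578 + (5 + 86 + 6²)/(-36 + 6)) = 1/(-7578 + (5 + 86 + 36)/(-30)) = 1/(-7578 - 1/30*127) = 1/(-7578 - 127/30) = 1/(-227467/30) = -30/227467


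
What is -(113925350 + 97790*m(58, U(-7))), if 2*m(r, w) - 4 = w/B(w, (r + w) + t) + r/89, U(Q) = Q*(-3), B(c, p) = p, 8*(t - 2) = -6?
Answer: -1087198905100/9523 ≈ -1.1417e+8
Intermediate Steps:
t = 5/4 (t = 2 + (1/8)*(-6) = 2 - 3/4 = 5/4 ≈ 1.2500)
U(Q) = -3*Q
m(r, w) = 2 + r/178 + w/(2*(5/4 + r + w)) (m(r, w) = 2 + (w/((r + w) + 5/4) + r/89)/2 = 2 + (w/(5/4 + r + w) + r*(1/89))/2 = 2 + (w/(5/4 + r + w) + r/89)/2 = 2 + (r/89 + w/(5/4 + r + w))/2 = 2 + (r/178 + w/(2*(5/4 + r + w))) = 2 + r/178 + w/(2*(5/4 + r + w)))
-(113925350 + 97790*m(58, U(-7))) = -(113925350 + 48895*(356*(-3*(-7)) + (356 + 58)*(5 + 4*58 + 4*(-3*(-7))))/(89*(5 + 4*58 + 4*(-3*(-7))))) = -(113925350 + 48895*(356*21 + 414*(5 + 232 + 4*21))/(89*(5 + 232 + 4*21))) = -(113925350 + 48895*(7476 + 414*(5 + 232 + 84))/(89*(5 + 232 + 84))) = -97790/(1/(1165 + (1/178)*(7476 + 414*321)/321)) = -97790/(1/(1165 + (1/178)*(1/321)*(7476 + 132894))) = -97790/(1/(1165 + (1/178)*(1/321)*140370)) = -97790/(1/(1165 + 23395/9523)) = -97790/(1/(11117690/9523)) = -97790/9523/11117690 = -97790*11117690/9523 = -1087198905100/9523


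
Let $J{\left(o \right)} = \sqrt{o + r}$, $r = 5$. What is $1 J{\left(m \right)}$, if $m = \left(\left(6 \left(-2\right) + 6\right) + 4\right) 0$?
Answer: $\sqrt{5} \approx 2.2361$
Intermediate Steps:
$m = 0$ ($m = \left(\left(-12 + 6\right) + 4\right) 0 = \left(-6 + 4\right) 0 = \left(-2\right) 0 = 0$)
$J{\left(o \right)} = \sqrt{5 + o}$ ($J{\left(o \right)} = \sqrt{o + 5} = \sqrt{5 + o}$)
$1 J{\left(m \right)} = 1 \sqrt{5 + 0} = 1 \sqrt{5} = \sqrt{5}$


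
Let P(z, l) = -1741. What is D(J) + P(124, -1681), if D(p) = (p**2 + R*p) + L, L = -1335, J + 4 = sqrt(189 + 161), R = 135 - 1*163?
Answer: -2598 - 180*sqrt(14) ≈ -3271.5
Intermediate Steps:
R = -28 (R = 135 - 163 = -28)
J = -4 + 5*sqrt(14) (J = -4 + sqrt(189 + 161) = -4 + sqrt(350) = -4 + 5*sqrt(14) ≈ 14.708)
D(p) = -1335 + p**2 - 28*p (D(p) = (p**2 - 28*p) - 1335 = -1335 + p**2 - 28*p)
D(J) + P(124, -1681) = (-1335 + (-4 + 5*sqrt(14))**2 - 28*(-4 + 5*sqrt(14))) - 1741 = (-1335 + (-4 + 5*sqrt(14))**2 + (112 - 140*sqrt(14))) - 1741 = (-1223 + (-4 + 5*sqrt(14))**2 - 140*sqrt(14)) - 1741 = -2964 + (-4 + 5*sqrt(14))**2 - 140*sqrt(14)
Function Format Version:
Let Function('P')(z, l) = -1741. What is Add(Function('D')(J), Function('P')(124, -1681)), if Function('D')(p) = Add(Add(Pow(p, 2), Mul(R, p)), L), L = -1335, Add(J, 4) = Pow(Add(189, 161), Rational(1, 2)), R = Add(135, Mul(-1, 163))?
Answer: Add(-2598, Mul(-180, Pow(14, Rational(1, 2)))) ≈ -3271.5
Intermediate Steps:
R = -28 (R = Add(135, -163) = -28)
J = Add(-4, Mul(5, Pow(14, Rational(1, 2)))) (J = Add(-4, Pow(Add(189, 161), Rational(1, 2))) = Add(-4, Pow(350, Rational(1, 2))) = Add(-4, Mul(5, Pow(14, Rational(1, 2)))) ≈ 14.708)
Function('D')(p) = Add(-1335, Pow(p, 2), Mul(-28, p)) (Function('D')(p) = Add(Add(Pow(p, 2), Mul(-28, p)), -1335) = Add(-1335, Pow(p, 2), Mul(-28, p)))
Add(Function('D')(J), Function('P')(124, -1681)) = Add(Add(-1335, Pow(Add(-4, Mul(5, Pow(14, Rational(1, 2)))), 2), Mul(-28, Add(-4, Mul(5, Pow(14, Rational(1, 2)))))), -1741) = Add(Add(-1335, Pow(Add(-4, Mul(5, Pow(14, Rational(1, 2)))), 2), Add(112, Mul(-140, Pow(14, Rational(1, 2))))), -1741) = Add(Add(-1223, Pow(Add(-4, Mul(5, Pow(14, Rational(1, 2)))), 2), Mul(-140, Pow(14, Rational(1, 2)))), -1741) = Add(-2964, Pow(Add(-4, Mul(5, Pow(14, Rational(1, 2)))), 2), Mul(-140, Pow(14, Rational(1, 2))))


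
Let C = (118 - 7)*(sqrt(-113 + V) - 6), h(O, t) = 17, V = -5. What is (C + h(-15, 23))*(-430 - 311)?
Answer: 480909 - 82251*I*sqrt(118) ≈ 4.8091e+5 - 8.9348e+5*I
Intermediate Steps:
C = -666 + 111*I*sqrt(118) (C = (118 - 7)*(sqrt(-113 - 5) - 6) = 111*(sqrt(-118) - 6) = 111*(I*sqrt(118) - 6) = 111*(-6 + I*sqrt(118)) = -666 + 111*I*sqrt(118) ≈ -666.0 + 1205.8*I)
(C + h(-15, 23))*(-430 - 311) = ((-666 + 111*I*sqrt(118)) + 17)*(-430 - 311) = (-649 + 111*I*sqrt(118))*(-741) = 480909 - 82251*I*sqrt(118)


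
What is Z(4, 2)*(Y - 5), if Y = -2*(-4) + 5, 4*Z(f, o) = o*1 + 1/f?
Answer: 9/2 ≈ 4.5000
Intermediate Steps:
Z(f, o) = o/4 + 1/(4*f) (Z(f, o) = (o*1 + 1/f)/4 = (o + 1/f)/4 = o/4 + 1/(4*f))
Y = 13 (Y = 8 + 5 = 13)
Z(4, 2)*(Y - 5) = ((¼)*(1 + 4*2)/4)*(13 - 5) = ((¼)*(¼)*(1 + 8))*8 = ((¼)*(¼)*9)*8 = (9/16)*8 = 9/2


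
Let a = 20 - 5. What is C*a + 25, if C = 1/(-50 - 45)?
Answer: 472/19 ≈ 24.842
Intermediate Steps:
a = 15
C = -1/95 (C = 1/(-95) = -1/95 ≈ -0.010526)
C*a + 25 = -1/95*15 + 25 = -3/19 + 25 = 472/19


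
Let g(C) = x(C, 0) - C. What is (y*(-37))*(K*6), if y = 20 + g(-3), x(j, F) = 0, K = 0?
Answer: 0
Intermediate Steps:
g(C) = -C (g(C) = 0 - C = -C)
y = 23 (y = 20 - 1*(-3) = 20 + 3 = 23)
(y*(-37))*(K*6) = (23*(-37))*(0*6) = -851*0 = 0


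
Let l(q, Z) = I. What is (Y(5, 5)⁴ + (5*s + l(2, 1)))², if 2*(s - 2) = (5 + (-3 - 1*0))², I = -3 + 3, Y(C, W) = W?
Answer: 416025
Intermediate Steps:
I = 0
s = 4 (s = 2 + (5 + (-3 - 1*0))²/2 = 2 + (5 + (-3 + 0))²/2 = 2 + (5 - 3)²/2 = 2 + (½)*2² = 2 + (½)*4 = 2 + 2 = 4)
l(q, Z) = 0
(Y(5, 5)⁴ + (5*s + l(2, 1)))² = (5⁴ + (5*4 + 0))² = (625 + (20 + 0))² = (625 + 20)² = 645² = 416025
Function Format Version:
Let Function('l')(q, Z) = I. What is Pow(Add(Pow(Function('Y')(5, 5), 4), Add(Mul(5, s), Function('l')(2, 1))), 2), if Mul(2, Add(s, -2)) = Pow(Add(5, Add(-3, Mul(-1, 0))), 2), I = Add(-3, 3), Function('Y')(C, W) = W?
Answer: 416025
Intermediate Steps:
I = 0
s = 4 (s = Add(2, Mul(Rational(1, 2), Pow(Add(5, Add(-3, Mul(-1, 0))), 2))) = Add(2, Mul(Rational(1, 2), Pow(Add(5, Add(-3, 0)), 2))) = Add(2, Mul(Rational(1, 2), Pow(Add(5, -3), 2))) = Add(2, Mul(Rational(1, 2), Pow(2, 2))) = Add(2, Mul(Rational(1, 2), 4)) = Add(2, 2) = 4)
Function('l')(q, Z) = 0
Pow(Add(Pow(Function('Y')(5, 5), 4), Add(Mul(5, s), Function('l')(2, 1))), 2) = Pow(Add(Pow(5, 4), Add(Mul(5, 4), 0)), 2) = Pow(Add(625, Add(20, 0)), 2) = Pow(Add(625, 20), 2) = Pow(645, 2) = 416025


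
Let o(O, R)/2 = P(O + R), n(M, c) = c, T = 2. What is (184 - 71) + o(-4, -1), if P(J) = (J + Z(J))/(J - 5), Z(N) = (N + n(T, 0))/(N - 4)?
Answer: 1025/9 ≈ 113.89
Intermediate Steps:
Z(N) = N/(-4 + N) (Z(N) = (N + 0)/(N - 4) = N/(-4 + N))
P(J) = (J + J/(-4 + J))/(-5 + J) (P(J) = (J + J/(-4 + J))/(J - 5) = (J + J/(-4 + J))/(-5 + J))
o(O, R) = 2*(O + R)*(-3 + O + R)/((-5 + O + R)*(-4 + O + R)) (o(O, R) = 2*((O + R)*(-3 + (O + R))/((-5 + (O + R))*(-4 + (O + R)))) = 2*((O + R)*(-3 + O + R)/((-5 + O + R)*(-4 + O + R))) = 2*(O + R)*(-3 + O + R)/((-5 + O + R)*(-4 + O + R)))
(184 - 71) + o(-4, -1) = (184 - 71) + 2*(-4 - 1 + (-4 - 1)*(-4 - 4 - 1))/((-5 - 4 - 1)*(-4 - 4 - 1)) = 113 + 2*(-4 - 1 - 5*(-9))/(-10*(-9)) = 113 + 2*(-1/10)*(-1/9)*(-4 - 1 + 45) = 113 + 2*(-1/10)*(-1/9)*40 = 113 + 8/9 = 1025/9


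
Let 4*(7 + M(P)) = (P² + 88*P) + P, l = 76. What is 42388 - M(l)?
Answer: 39260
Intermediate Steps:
M(P) = -7 + P²/4 + 89*P/4 (M(P) = -7 + ((P² + 88*P) + P)/4 = -7 + (P² + 89*P)/4 = -7 + (P²/4 + 89*P/4) = -7 + P²/4 + 89*P/4)
42388 - M(l) = 42388 - (-7 + (¼)*76² + (89/4)*76) = 42388 - (-7 + (¼)*5776 + 1691) = 42388 - (-7 + 1444 + 1691) = 42388 - 1*3128 = 42388 - 3128 = 39260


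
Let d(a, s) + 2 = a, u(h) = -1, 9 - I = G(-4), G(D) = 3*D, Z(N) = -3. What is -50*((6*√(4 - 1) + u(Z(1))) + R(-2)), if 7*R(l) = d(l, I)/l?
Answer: 250/7 - 300*√3 ≈ -483.90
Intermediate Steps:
I = 21 (I = 9 - 3*(-4) = 9 - 1*(-12) = 9 + 12 = 21)
d(a, s) = -2 + a
R(l) = (-2 + l)/(7*l) (R(l) = ((-2 + l)/l)/7 = (-2 + l)/(7*l))
-50*((6*√(4 - 1) + u(Z(1))) + R(-2)) = -50*((6*√(4 - 1) - 1) + (⅐)*(-2 - 2)/(-2)) = -50*((6*√3 - 1) + (⅐)*(-½)*(-4)) = -50*((-1 + 6*√3) + 2/7) = -50*(-5/7 + 6*√3) = 250/7 - 300*√3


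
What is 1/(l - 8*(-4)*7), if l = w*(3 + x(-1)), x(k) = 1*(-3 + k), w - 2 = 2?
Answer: 1/220 ≈ 0.0045455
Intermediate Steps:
w = 4 (w = 2 + 2 = 4)
x(k) = -3 + k
l = -4 (l = 4*(3 + (-3 - 1)) = 4*(3 - 4) = 4*(-1) = -4)
1/(l - 8*(-4)*7) = 1/(-4 - 8*(-4)*7) = 1/(-4 + 32*7) = 1/(-4 + 224) = 1/220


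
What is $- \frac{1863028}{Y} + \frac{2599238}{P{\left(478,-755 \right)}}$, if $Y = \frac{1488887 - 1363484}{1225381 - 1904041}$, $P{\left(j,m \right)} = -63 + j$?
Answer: $\frac{175012141324038}{17347415} \approx 1.0089 \cdot 10^{7}$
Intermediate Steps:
$Y = - \frac{41801}{226220}$ ($Y = \frac{125403}{-678660} = 125403 \left(- \frac{1}{678660}\right) = - \frac{41801}{226220} \approx -0.18478$)
$- \frac{1863028}{Y} + \frac{2599238}{P{\left(478,-755 \right)}} = - \frac{1863028}{- \frac{41801}{226220}} + \frac{2599238}{-63 + 478} = \left(-1863028\right) \left(- \frac{226220}{41801}\right) + \frac{2599238}{415} = \frac{421454194160}{41801} + 2599238 \cdot \frac{1}{415} = \frac{421454194160}{41801} + \frac{2599238}{415} = \frac{175012141324038}{17347415}$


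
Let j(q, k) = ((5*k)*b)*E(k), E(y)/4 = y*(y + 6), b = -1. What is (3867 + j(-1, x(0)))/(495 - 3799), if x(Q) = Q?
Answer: -3867/3304 ≈ -1.1704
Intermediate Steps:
E(y) = 4*y*(6 + y) (E(y) = 4*(y*(y + 6)) = 4*(y*(6 + y)) = 4*y*(6 + y))
j(q, k) = -20*k²*(6 + k) (j(q, k) = ((5*k)*(-1))*(4*k*(6 + k)) = (-5*k)*(4*k*(6 + k)) = -20*k²*(6 + k))
(3867 + j(-1, x(0)))/(495 - 3799) = (3867 + 20*0²*(-6 - 1*0))/(495 - 3799) = (3867 + 20*0*(-6 + 0))/(-3304) = (3867 + 20*0*(-6))*(-1/3304) = (3867 + 0)*(-1/3304) = 3867*(-1/3304) = -3867/3304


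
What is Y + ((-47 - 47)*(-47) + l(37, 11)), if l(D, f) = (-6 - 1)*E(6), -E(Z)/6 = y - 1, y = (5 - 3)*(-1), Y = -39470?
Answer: -35178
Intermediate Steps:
y = -2 (y = 2*(-1) = -2)
E(Z) = 18 (E(Z) = -6*(-2 - 1) = -6*(-3) = 18)
l(D, f) = -126 (l(D, f) = (-6 - 1)*18 = -7*18 = -126)
Y + ((-47 - 47)*(-47) + l(37, 11)) = -39470 + ((-47 - 47)*(-47) - 126) = -39470 + (-94*(-47) - 126) = -39470 + (4418 - 126) = -39470 + 4292 = -35178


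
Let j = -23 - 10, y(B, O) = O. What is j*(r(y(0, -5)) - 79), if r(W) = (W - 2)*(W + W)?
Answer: 297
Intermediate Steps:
j = -33
r(W) = 2*W*(-2 + W) (r(W) = (-2 + W)*(2*W) = 2*W*(-2 + W))
j*(r(y(0, -5)) - 79) = -33*(2*(-5)*(-2 - 5) - 79) = -33*(2*(-5)*(-7) - 79) = -33*(70 - 79) = -33*(-9) = 297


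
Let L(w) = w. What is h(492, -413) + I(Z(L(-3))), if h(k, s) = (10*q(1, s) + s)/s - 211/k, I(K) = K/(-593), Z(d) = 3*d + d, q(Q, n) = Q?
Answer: 68340221/120495228 ≈ 0.56716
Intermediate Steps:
Z(d) = 4*d
I(K) = -K/593 (I(K) = K*(-1/593) = -K/593)
h(k, s) = -211/k + (10 + s)/s (h(k, s) = (10*1 + s)/s - 211/k = (10 + s)/s - 211/k = -211/k + (10 + s)/s)
h(492, -413) + I(Z(L(-3))) = (1 - 211/492 + 10/(-413)) - 4*(-3)/593 = (1 - 211*1/492 + 10*(-1/413)) - 1/593*(-12) = (1 - 211/492 - 10/413) + 12/593 = 111133/203196 + 12/593 = 68340221/120495228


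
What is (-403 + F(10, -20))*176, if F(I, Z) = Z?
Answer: -74448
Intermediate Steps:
(-403 + F(10, -20))*176 = (-403 - 20)*176 = -423*176 = -74448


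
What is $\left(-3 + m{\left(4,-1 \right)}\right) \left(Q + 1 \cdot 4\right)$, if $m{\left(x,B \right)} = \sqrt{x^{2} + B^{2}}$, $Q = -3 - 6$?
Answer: $15 - 5 \sqrt{17} \approx -5.6155$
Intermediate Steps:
$Q = -9$ ($Q = -3 - 6 = -9$)
$m{\left(x,B \right)} = \sqrt{B^{2} + x^{2}}$
$\left(-3 + m{\left(4,-1 \right)}\right) \left(Q + 1 \cdot 4\right) = \left(-3 + \sqrt{\left(-1\right)^{2} + 4^{2}}\right) \left(-9 + 1 \cdot 4\right) = \left(-3 + \sqrt{1 + 16}\right) \left(-9 + 4\right) = \left(-3 + \sqrt{17}\right) \left(-5\right) = 15 - 5 \sqrt{17}$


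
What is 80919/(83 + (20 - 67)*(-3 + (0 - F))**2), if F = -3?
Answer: 80919/83 ≈ 974.93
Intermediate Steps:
80919/(83 + (20 - 67)*(-3 + (0 - F))**2) = 80919/(83 + (20 - 67)*(-3 + (0 - 1*(-3)))**2) = 80919/(83 - 47*(-3 + (0 + 3))**2) = 80919/(83 - 47*(-3 + 3)**2) = 80919/(83 - 47*0**2) = 80919/(83 - 47*0) = 80919/(83 + 0) = 80919/83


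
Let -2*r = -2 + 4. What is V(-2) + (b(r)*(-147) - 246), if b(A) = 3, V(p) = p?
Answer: -689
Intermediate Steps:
r = -1 (r = -(-2 + 4)/2 = -½*2 = -1)
V(-2) + (b(r)*(-147) - 246) = -2 + (3*(-147) - 246) = -2 + (-441 - 246) = -2 - 687 = -689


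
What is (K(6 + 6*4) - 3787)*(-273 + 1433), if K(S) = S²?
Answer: -3348920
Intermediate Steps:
(K(6 + 6*4) - 3787)*(-273 + 1433) = ((6 + 6*4)² - 3787)*(-273 + 1433) = ((6 + 24)² - 3787)*1160 = (30² - 3787)*1160 = (900 - 3787)*1160 = -2887*1160 = -3348920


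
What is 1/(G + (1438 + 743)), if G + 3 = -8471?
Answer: -1/6293 ≈ -0.00015891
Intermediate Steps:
G = -8474 (G = -3 - 8471 = -8474)
1/(G + (1438 + 743)) = 1/(-8474 + (1438 + 743)) = 1/(-8474 + 2181) = 1/(-6293) = -1/6293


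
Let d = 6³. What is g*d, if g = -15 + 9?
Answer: -1296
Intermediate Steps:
d = 216
g = -6
g*d = -6*216 = -1296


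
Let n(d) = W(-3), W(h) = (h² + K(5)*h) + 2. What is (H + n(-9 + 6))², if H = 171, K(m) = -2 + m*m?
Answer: 12769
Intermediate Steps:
K(m) = -2 + m²
W(h) = 2 + h² + 23*h (W(h) = (h² + (-2 + 5²)*h) + 2 = (h² + (-2 + 25)*h) + 2 = (h² + 23*h) + 2 = 2 + h² + 23*h)
n(d) = -58 (n(d) = 2 + (-3)² + 23*(-3) = 2 + 9 - 69 = -58)
(H + n(-9 + 6))² = (171 - 58)² = 113² = 12769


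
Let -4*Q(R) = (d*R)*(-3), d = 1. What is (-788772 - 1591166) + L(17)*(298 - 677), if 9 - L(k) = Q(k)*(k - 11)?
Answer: -4708711/2 ≈ -2.3544e+6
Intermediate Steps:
Q(R) = 3*R/4 (Q(R) = -1*R*(-3)/4 = -R*(-3)/4 = -(-3)*R/4 = 3*R/4)
L(k) = 9 - 3*k*(-11 + k)/4 (L(k) = 9 - 3*k/4*(k - 11) = 9 - 3*k/4*(-11 + k) = 9 - 3*k*(-11 + k)/4)
(-788772 - 1591166) + L(17)*(298 - 677) = (-788772 - 1591166) + (9 - 3/4*17**2 + (33/4)*17)*(298 - 677) = -2379938 + (9 - 3/4*289 + 561/4)*(-379) = -2379938 + (9 - 867/4 + 561/4)*(-379) = -2379938 - 135/2*(-379) = -2379938 + 51165/2 = -4708711/2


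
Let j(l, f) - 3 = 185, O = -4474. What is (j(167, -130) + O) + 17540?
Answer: 13254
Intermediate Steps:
j(l, f) = 188 (j(l, f) = 3 + 185 = 188)
(j(167, -130) + O) + 17540 = (188 - 4474) + 17540 = -4286 + 17540 = 13254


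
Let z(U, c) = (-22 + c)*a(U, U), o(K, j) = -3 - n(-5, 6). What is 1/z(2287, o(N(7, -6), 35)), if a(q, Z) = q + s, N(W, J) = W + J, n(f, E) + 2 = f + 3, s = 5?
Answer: -1/48132 ≈ -2.0776e-5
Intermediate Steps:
n(f, E) = 1 + f (n(f, E) = -2 + (f + 3) = -2 + (3 + f) = 1 + f)
N(W, J) = J + W
o(K, j) = 1 (o(K, j) = -3 - (1 - 5) = -3 - 1*(-4) = -3 + 4 = 1)
a(q, Z) = 5 + q (a(q, Z) = q + 5 = 5 + q)
z(U, c) = (-22 + c)*(5 + U)
1/z(2287, o(N(7, -6), 35)) = 1/((-22 + 1)*(5 + 2287)) = 1/(-21*2292) = 1/(-48132) = -1/48132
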